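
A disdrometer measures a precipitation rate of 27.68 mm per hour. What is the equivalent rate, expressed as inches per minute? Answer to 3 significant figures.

27.68 mm/hour × 0.0393701 in/mm × 0.0166667 hour/minute = 0.0182 in/minute.

0.0182 in/minute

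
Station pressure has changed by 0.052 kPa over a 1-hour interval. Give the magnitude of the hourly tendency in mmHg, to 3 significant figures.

0.052 kPa / 1 h × 7.50062 mmHg/kPa = 0.390 mmHg/h.

0.390 mmHg per hour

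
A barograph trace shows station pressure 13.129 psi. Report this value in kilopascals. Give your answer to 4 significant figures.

90.52 kPa

1 psi = 6.89476 kPa, so 13.129 × 6.89476 = 90.52 kPa.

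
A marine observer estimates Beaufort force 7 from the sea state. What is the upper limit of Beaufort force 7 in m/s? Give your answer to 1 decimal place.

17.1 m/s

Beaufort 7 (near gale) spans 13.9–17.1 m/s.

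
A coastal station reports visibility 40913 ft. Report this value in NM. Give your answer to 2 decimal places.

1 ft = 0.000164579 nmi, so 40913 × 0.000164579 = 6.73 nmi.

6.73 nmi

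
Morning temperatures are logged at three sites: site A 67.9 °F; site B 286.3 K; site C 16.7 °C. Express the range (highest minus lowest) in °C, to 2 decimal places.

6.79 °C

site A: 67.9 °F = 19.944 °C.
site B: 286.3 K = 13.150 °C.
Spread: 19.944 − 13.150 = 6.794 °C.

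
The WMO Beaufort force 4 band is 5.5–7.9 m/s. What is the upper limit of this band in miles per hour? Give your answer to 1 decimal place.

17.7 mph

5.5–7.9 m/s × 2.237 = 12.3–17.7 mph.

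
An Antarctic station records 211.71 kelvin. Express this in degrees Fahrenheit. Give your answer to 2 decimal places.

-78.59 °F

First to °C: -61.44 °C.
Then to °F: -78.59 °F.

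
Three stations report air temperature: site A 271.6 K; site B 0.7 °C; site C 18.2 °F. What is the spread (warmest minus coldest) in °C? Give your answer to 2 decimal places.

site A: 271.6 K = -1.550 °C.
site C: 18.2 °F = -7.667 °C.
Spread: 0.700 − (-7.667) = 8.367 °C.

8.37 °C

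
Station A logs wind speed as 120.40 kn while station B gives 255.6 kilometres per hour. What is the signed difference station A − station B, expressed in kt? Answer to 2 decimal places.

-17.61 kt

station B: 255.6 km/h = 138.0130 kt.
Difference: 120.4000 − 138.0130 = -17.61 kt.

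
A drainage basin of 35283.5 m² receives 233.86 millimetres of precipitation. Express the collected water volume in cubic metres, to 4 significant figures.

1 mm over 1 m² is 1 L, so volume = 233.86 × 35283.5 = 8251399.3 L = 8251 m³.

8251 cubic metres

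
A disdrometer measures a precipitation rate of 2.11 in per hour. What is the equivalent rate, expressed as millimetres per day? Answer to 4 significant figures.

1286 mm/day

2.11 in/hour × 25.4 mm/in × 24 hour/day = 1286 mm/day.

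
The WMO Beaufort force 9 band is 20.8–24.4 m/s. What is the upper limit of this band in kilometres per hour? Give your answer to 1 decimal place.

87.8 km/h

20.8–24.4 m/s × 3.6 = 74.9–87.8 km/h.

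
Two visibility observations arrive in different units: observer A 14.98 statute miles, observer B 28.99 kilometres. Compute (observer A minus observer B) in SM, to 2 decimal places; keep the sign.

observer B: 28.99 km = 18.0136 SM.
Difference: 14.9800 − 18.0136 = -3.03 SM.

-3.03 SM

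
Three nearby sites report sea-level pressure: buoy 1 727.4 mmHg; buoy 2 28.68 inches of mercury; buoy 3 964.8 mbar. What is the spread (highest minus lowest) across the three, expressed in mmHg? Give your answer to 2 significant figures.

4.8 mmHg

buoy 2: 28.68 inHg = 728.472 mmHg.
buoy 3: 964.8 mb = 723.659 mmHg.
Spread: 728.472 − 723.659 = 4.8 mmHg.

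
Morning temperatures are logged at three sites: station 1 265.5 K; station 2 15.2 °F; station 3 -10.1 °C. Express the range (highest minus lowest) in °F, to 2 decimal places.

station 1: 265.5 K = -7.650 °C.
station 2: 15.2 °F = -9.333 °C.
Spread: (-7.650) − (-10.100) = 2.450 °C = 4.41 °F.

4.41 °F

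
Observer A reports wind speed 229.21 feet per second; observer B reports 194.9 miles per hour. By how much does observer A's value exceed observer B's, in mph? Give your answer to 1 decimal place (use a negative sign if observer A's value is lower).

observer A: 229.21 ft/s = 156.280 mph.
Difference: 156.280 − 194.900 = -38.6 mph.

-38.6 mph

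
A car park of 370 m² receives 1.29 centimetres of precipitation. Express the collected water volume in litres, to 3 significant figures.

4770 litres

Depth: 1.29 cm × 10 = 12.9 mm.
1 mm over 1 m² is 1 L, so volume = 12.9 × 370 = 4773 L ≈ 4770 L.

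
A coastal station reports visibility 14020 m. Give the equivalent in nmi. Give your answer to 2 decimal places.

1 m = 0.000539957 nmi, so 14020 × 0.000539957 = 7.57 nmi.

7.57 nmi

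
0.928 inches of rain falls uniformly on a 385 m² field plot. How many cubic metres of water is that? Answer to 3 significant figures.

Depth: 0.928 in × 25.4 = 23.5712 mm.
1 mm over 1 m² is 1 L, so volume = 23.5712 × 385 = 9074.912 L = 9.07 m³.

9.07 cubic metres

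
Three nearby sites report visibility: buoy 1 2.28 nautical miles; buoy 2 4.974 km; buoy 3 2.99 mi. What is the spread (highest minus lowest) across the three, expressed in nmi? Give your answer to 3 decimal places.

buoy 2: 4.974 km = 2.68575 nmi.
buoy 3: 2.99 SM = 2.59824 nmi.
Spread: 2.68575 − 2.28000 = 0.406 nmi.

0.406 nmi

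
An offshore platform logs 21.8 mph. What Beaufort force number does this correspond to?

21.8 mph = 9.7 m/s, which is Beaufort 5 (fresh breeze, 8.0–10.7 m/s).

Beaufort force 5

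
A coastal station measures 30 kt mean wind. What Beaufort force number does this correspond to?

30 kt lies in the Beaufort 7 band (near gale, 28–33 kt).

Beaufort force 7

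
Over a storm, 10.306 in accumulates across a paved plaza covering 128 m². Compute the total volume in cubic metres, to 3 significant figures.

Depth: 10.306 in × 25.4 = 261.7724 mm.
1 mm over 1 m² is 1 L, so volume = 261.7724 × 128 = 33506.867 L = 33.5 m³.

33.5 cubic metres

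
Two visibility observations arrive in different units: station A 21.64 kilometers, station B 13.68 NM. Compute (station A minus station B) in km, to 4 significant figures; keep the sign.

-3.695 km

station B: 13.68 nmi = 25.33536 km.
Difference: 21.64000 − 25.33536 = -3.695 km.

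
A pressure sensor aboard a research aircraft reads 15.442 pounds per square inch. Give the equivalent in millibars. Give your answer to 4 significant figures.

1 psi = 68.9476 mb, so 15.442 × 68.9476 = 1065 mb.

1065 mb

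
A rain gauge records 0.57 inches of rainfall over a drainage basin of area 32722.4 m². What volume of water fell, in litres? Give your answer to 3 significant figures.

Depth: 0.57 in × 25.4 = 14.478 mm.
1 mm over 1 m² is 1 L, so volume = 14.478 × 32722.4 = 473754.91 L ≈ 474000 L.

474000 litres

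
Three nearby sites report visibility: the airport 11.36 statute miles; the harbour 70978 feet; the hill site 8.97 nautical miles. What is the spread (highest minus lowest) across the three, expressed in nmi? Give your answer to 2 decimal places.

2.71 nmi

the airport: 11.36 SM = 9.8716 nmi.
the harbour: 70978 ft = 11.6815 nmi.
Spread: 11.6815 − 8.9700 = 2.71 nmi.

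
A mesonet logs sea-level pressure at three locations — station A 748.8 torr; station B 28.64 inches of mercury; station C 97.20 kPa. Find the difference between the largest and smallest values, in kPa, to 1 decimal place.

station A: 748.8 mmHg = 99.832 kPa.
station B: 28.64 inHg = 96.986 kPa.
Spread: 99.832 − 96.986 = 2.8 kPa.

2.8 kPa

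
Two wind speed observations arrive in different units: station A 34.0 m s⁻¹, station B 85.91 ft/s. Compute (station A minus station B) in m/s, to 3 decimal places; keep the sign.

station B: 85.91 ft/s = 26.18537 m/s.
Difference: 34.00000 − 26.18537 = 7.815 m/s.

7.815 m/s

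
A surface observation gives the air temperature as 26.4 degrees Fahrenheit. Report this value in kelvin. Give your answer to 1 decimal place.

First to °C: -3.11 °C.
Then to K: 270.0 K.

270.0 K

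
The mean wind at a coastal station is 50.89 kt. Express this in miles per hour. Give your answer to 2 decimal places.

1 kt = 1.15078 mph, so 50.89 × 1.15078 = 58.56 mph.

58.56 mph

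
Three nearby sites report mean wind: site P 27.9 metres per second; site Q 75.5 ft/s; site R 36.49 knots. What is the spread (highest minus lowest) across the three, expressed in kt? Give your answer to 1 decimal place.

site P: 27.9 m/s = 54.233 kt.
site Q: 75.5 ft/s = 44.733 kt.
Spread: 54.233 − 36.490 = 17.7 kt.

17.7 kt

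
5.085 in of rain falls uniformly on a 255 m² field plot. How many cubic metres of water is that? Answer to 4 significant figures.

Depth: 5.085 in × 25.4 = 129.159 mm.
1 mm over 1 m² is 1 L, so volume = 129.159 × 255 = 32935.545 L = 32.94 m³.

32.94 cubic metres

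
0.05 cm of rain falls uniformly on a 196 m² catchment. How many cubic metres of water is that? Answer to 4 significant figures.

0.09800 cubic metres

Depth: 0.05 cm × 10 = 0.5 mm.
1 mm over 1 m² is 1 L, so volume = 0.5 × 196 = 98 L = 0.09800 m³.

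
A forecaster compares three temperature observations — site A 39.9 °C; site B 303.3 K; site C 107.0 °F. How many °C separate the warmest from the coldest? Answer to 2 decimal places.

11.52 °C

site B: 303.3 K = 30.150 °C.
site C: 107.0 °F = 41.667 °C.
Spread: 41.667 − 30.150 = 11.517 °C.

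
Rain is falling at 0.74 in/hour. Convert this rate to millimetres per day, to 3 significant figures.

0.74 in/hour × 25.4 mm/in × 24 hour/day = 451 mm/day.

451 mm/day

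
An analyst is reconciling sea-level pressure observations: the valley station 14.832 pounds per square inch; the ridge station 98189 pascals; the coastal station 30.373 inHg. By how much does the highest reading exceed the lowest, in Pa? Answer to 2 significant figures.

4700 Pa

the valley station: 14.832 psi = 102263.04 Pa.
the coastal station: 30.373 inHg = 102854.79 Pa.
Spread: 102854.79 − 98189.00 = 4700 Pa.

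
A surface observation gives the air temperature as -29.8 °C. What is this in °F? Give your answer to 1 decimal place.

-21.6 °F

°F = °C × 9/5 + 32 = -29.8 × 1.8 + 32 = -21.6 °F.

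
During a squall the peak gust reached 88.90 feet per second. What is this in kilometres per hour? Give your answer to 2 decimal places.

97.55 km/h

1 ft/s = 1.09728 km/h, so 88.90 × 1.09728 = 97.55 km/h.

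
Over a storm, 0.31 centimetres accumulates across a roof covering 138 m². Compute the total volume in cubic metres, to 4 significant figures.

Depth: 0.31 cm × 10 = 3.1 mm.
1 mm over 1 m² is 1 L, so volume = 3.1 × 138 = 427.8 L = 0.4278 m³.

0.4278 cubic metres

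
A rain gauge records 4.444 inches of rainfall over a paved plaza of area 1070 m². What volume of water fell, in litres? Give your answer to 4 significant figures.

120800 litres

Depth: 4.444 in × 25.4 = 112.8776 mm.
1 mm over 1 m² is 1 L, so volume = 112.8776 × 1070 = 120779.03 L ≈ 120800 L.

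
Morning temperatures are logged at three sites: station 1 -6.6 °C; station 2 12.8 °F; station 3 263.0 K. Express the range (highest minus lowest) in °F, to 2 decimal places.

7.32 °F

station 2: 12.8 °F = -10.667 °C.
station 3: 263.0 K = -10.150 °C.
Spread: (-6.600) − (-10.667) = 4.067 °C = 7.32 °F.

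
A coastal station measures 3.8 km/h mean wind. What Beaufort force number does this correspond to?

Beaufort force 1

3.8 km/h = 1.1 m/s, which is Beaufort 1 (light air, 0.3–1.5 m/s).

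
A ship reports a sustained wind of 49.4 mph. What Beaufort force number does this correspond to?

49.4 mph = 22.1 m/s, which is Beaufort 9 (strong gale, 20.8–24.4 m/s).

Beaufort force 9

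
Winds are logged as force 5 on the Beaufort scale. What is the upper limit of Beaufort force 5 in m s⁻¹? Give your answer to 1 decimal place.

Beaufort 5 (fresh breeze) spans 8.0–10.7 m/s.

10.7 m/s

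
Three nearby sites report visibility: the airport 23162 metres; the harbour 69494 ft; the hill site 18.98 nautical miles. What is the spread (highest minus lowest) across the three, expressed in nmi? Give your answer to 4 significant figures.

the airport: 23162 m = 12.50648 nmi.
the harbour: 69494 ft = 11.43724 nmi.
Spread: 18.98000 − 11.43724 = 7.543 nmi.

7.543 nmi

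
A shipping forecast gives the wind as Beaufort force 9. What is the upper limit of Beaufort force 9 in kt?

47 kt

Beaufort 9 (strong gale) spans 41–47 knots.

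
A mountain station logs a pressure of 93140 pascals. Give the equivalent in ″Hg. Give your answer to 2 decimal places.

1 Pa = 0.0002953 inHg, so 93140 × 0.0002953 = 27.50 inHg.

27.50 inHg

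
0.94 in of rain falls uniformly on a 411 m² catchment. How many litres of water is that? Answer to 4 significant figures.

9813 litres

Depth: 0.94 in × 25.4 = 23.876 mm.
1 mm over 1 m² is 1 L, so volume = 23.876 × 411 = 9813.036 L ≈ 9813 L.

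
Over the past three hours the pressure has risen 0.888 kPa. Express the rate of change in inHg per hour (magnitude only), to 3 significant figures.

0.888 kPa / 3 h × 0.2953 inHg/kPa = 0.0874 inHg/h.

0.0874 inHg per hour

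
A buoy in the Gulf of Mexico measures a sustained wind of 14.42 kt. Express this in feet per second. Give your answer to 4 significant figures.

24.34 ft/s

1 kt = 1.68781 ft/s, so 14.42 × 1.68781 = 24.34 ft/s.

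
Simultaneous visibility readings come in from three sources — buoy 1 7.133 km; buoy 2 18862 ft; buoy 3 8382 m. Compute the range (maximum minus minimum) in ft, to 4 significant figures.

8638 ft

buoy 1: 7.133 km = 23402.23 ft.
buoy 3: 8382 m = 27500.00 ft.
Spread: 27500.00 − 18862.00 = 8638 ft.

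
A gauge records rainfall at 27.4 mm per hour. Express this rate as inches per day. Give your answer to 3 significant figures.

25.9 in/day

27.4 mm/hour × 0.0393701 in/mm × 24 hour/day = 25.9 in/day.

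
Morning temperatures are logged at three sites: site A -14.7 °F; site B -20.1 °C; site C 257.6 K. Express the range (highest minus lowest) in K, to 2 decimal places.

site A: -14.7 °F = -25.944 °C.
site C: 257.6 K = -15.550 °C.
Spread: (-15.550) − (-25.944) = 10.394 °C.

10.39 K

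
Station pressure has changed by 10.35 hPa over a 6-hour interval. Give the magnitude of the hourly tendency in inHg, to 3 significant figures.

10.35 hPa / 6 h × 0.02953 inHg/hPa = 0.0509 inHg/h.

0.0509 inHg per hour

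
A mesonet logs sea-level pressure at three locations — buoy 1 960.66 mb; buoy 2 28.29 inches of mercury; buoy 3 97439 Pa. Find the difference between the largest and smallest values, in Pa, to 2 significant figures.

buoy 1: 960.66 mb = 96066.00 Pa.
buoy 2: 28.29 inHg = 95800.94 Pa.
Spread: 97439.00 − 95800.94 = 1600 Pa.

1600 Pa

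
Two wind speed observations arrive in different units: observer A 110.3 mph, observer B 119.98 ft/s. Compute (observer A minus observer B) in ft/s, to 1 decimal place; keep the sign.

observer A: 110.3 mph = 161.773 ft/s.
Difference: 161.773 − 119.980 = 41.8 ft/s.

41.8 ft/s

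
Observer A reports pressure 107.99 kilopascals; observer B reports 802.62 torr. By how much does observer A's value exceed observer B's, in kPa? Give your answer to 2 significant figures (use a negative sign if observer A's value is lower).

0.98 kPa

observer B: 802.62 mmHg = 107.0072 kPa.
Difference: 107.9900 − 107.0072 = 0.98 kPa.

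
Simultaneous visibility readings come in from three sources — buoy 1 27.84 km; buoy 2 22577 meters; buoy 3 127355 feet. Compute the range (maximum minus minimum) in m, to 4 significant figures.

16240 m

buoy 1: 27.84 km = 27840.00 m.
buoy 3: 127355 ft = 38817.80 m.
Spread: 38817.80 − 22577.00 = 16240 m.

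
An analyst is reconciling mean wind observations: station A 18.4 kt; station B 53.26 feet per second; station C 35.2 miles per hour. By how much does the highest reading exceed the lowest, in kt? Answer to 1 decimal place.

13.2 kt

station B: 53.26 ft/s = 31.556 kt.
station C: 35.2 mph = 30.588 kt.
Spread: 31.556 − 18.400 = 13.2 kt.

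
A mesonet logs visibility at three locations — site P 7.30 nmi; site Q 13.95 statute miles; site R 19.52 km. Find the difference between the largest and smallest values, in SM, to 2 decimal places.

site P: 7.30 nmi = 8.4007 SM.
site R: 19.52 km = 12.1292 SM.
Spread: 13.9500 − 8.4007 = 5.55 SM.

5.55 SM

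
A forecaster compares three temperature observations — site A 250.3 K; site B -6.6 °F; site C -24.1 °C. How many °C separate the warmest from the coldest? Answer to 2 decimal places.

site A: 250.3 K = -22.850 °C.
site B: -6.6 °F = -21.444 °C.
Spread: (-21.444) − (-24.100) = 2.656 °C.

2.66 °C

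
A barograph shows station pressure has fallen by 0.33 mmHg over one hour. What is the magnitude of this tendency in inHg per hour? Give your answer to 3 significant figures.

0.0130 inHg per hour

0.33 mmHg / 1 h × 0.0393701 inHg/mmHg = 0.0130 inHg/h.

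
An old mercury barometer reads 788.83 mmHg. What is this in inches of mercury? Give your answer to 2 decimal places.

1 mmHg = 0.0393701 inHg, so 788.83 × 0.0393701 = 31.06 inHg.

31.06 inHg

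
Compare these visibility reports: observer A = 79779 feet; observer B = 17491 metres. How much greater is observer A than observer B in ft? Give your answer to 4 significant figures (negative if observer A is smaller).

22390 ft

observer B: 17491 m = 57385.17 ft.
Difference: 79779.00 − 57385.17 = 22390 ft.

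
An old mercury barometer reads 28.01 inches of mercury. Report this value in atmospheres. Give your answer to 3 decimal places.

1 inHg = 0.0334211 atm, so 28.01 × 0.0334211 = 0.936 atm.

0.936 atm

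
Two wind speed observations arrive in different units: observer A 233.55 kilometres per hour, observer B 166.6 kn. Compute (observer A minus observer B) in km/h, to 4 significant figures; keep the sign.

observer B: 166.6 kt = 308.5432 km/h.
Difference: 233.5500 − 308.5432 = -74.99 km/h.

-74.99 km/h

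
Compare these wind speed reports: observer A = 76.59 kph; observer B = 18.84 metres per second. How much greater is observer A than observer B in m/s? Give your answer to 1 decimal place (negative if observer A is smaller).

2.4 m/s

observer A: 76.59 km/h = 21.275 m/s.
Difference: 21.275 − 18.840 = 2.4 m/s.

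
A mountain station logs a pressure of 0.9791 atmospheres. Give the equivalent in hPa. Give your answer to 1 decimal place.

992.1 hPa

1 atm = 1013.25 hPa, so 0.9791 × 1013.25 = 992.1 hPa.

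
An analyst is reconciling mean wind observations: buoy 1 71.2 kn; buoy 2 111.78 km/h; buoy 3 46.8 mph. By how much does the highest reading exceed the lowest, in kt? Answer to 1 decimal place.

buoy 2: 111.78 km/h = 60.356 kt.
buoy 3: 46.8 mph = 40.668 kt.
Spread: 71.200 − 40.668 = 30.5 kt.

30.5 kt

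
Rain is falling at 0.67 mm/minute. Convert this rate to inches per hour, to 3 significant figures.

1.58 in/hour

0.67 mm/minute × 0.0393701 in/mm × 60 minute/hour = 1.58 in/hour.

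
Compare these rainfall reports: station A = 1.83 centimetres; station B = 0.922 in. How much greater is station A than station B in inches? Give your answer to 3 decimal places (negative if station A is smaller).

station A: 1.83 cm = 0.72047 in.
Difference: 0.72047 − 0.92200 = -0.202 in.

-0.202 in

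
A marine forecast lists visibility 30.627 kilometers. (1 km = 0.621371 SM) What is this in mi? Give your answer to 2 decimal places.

19.03 SM

1 km = 0.621371 SM, so 30.627 × 0.621371 = 19.03 SM.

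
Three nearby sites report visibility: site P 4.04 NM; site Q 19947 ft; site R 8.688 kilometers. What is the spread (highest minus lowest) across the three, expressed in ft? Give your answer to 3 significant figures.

8560 ft

site P: 4.04 nmi = 24547.51 ft.
site R: 8.688 km = 28503.94 ft.
Spread: 28503.94 − 19947.00 = 8560 ft.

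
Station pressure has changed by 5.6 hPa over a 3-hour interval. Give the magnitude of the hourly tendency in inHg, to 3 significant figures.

0.0551 inHg per hour

5.6 hPa / 3 h × 0.02953 inHg/hPa = 0.0551 inHg/h.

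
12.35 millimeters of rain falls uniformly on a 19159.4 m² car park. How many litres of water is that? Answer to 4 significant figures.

1 mm over 1 m² is 1 L, so volume = 12.35 × 19159.4 = 236618.59 L ≈ 236600 L.

236600 litres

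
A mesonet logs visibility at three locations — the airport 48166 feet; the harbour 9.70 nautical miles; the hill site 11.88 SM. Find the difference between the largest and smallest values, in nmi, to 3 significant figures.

2.40 nmi

the airport: 48166 ft = 7.9271 nmi.
the hill site: 11.88 SM = 10.3234 nmi.
Spread: 10.3234 − 7.9271 = 2.40 nmi.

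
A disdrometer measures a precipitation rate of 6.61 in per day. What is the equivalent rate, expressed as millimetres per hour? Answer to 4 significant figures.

6.61 in/day × 25.4 mm/in × 0.0416667 day/hour = 6.996 mm/hour.

6.996 mm/hour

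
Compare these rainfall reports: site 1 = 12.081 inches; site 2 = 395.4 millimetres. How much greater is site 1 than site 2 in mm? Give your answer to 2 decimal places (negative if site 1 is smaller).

-88.54 mm

site 1: 12.081 in = 306.8574 mm.
Difference: 306.8574 − 395.4000 = -88.54 mm.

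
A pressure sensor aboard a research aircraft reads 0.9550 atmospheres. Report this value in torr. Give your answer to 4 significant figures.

725.8 mmHg

1 atm = 760 mmHg, so 0.9550 × 760 = 725.8 mmHg.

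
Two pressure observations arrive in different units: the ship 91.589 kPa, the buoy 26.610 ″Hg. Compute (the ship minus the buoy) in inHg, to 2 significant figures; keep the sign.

0.44 inHg

the ship: 91.589 kPa = 27.0462 inHg.
Difference: 27.0462 − 26.6100 = 0.44 inHg.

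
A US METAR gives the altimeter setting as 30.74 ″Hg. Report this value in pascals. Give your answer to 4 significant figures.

104100 Pa

1 inHg = 3386.39 Pa, so 30.74 × 3386.39 = 104100 Pa.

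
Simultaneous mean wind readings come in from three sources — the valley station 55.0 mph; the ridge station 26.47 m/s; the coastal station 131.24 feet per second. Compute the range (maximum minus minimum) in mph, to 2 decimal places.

34.48 mph

the ridge station: 26.47 m/s = 59.2117 mph.
the coastal station: 131.24 ft/s = 89.4818 mph.
Spread: 89.4818 − 55.0000 = 34.48 mph.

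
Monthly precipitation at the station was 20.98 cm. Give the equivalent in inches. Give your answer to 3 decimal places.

8.260 in

1 cm = 0.393701 in, so 20.98 × 0.393701 = 8.260 in.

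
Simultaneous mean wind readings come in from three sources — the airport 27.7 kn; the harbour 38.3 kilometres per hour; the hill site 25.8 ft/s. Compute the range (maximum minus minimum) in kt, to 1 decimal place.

12.4 kt

the harbour: 38.3 km/h = 20.680 kt.
the hill site: 25.8 ft/s = 15.286 kt.
Spread: 27.700 − 15.286 = 12.4 kt.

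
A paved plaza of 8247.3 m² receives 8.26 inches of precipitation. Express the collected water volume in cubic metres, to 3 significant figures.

Depth: 8.26 in × 25.4 = 209.804 mm.
1 mm over 1 m² is 1 L, so volume = 209.804 × 8247.3 = 1730316.5 L = 1730 m³.

1730 cubic metres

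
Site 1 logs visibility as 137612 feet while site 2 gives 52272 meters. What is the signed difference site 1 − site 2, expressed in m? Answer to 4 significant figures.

site 1: 137612 ft = 41944.14 m.
Difference: 41944.14 − 52272.00 = -10330 m.

-10330 m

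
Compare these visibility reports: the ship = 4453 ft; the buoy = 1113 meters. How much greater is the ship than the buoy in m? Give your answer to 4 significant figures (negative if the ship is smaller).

244.3 m

the ship: 4453 ft = 1357.274 m.
Difference: 1357.274 − 1113.000 = 244.3 m.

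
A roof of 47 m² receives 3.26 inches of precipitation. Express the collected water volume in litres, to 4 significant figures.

Depth: 3.26 in × 25.4 = 82.804 mm.
1 mm over 1 m² is 1 L, so volume = 82.804 × 47 = 3891.788 L ≈ 3892 L.

3892 litres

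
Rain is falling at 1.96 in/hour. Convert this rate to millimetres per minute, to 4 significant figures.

0.8297 mm/minute

1.96 in/hour × 25.4 mm/in × 0.0166667 hour/minute = 0.8297 mm/minute.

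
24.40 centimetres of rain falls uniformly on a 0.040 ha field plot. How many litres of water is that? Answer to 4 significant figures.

Depth: 24.40 cm × 10 = 244 mm.
Area: 0.040 ha = 400 m².
1 mm over 1 m² is 1 L, so volume = 244 × 400 = 97600 L.

97600 litres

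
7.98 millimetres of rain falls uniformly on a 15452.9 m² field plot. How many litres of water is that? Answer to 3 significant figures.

1 mm over 1 m² is 1 L, so volume = 7.98 × 15452.9 = 123314.14 L ≈ 123000 L.

123000 litres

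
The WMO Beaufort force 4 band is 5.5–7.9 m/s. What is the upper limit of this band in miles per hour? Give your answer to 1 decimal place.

17.7 mph

5.5–7.9 m/s × 2.237 = 12.3–17.7 mph.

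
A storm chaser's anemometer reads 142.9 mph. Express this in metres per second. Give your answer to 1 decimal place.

1 mph = 0.44704 m/s, so 142.9 × 0.44704 = 63.9 m/s.

63.9 m/s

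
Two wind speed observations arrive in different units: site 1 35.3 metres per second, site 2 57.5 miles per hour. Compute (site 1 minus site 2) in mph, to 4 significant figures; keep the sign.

21.46 mph

site 1: 35.3 m/s = 78.9639 mph.
Difference: 78.9639 − 57.5000 = 21.46 mph.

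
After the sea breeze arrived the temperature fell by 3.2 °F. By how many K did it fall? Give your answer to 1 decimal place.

1.8 K

For a temperature change the 32° offset cancels: ΔK = 3.2 × 0.5556 = 1.8 K.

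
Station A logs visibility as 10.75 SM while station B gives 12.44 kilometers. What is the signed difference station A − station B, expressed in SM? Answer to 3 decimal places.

3.020 SM

station B: 12.44 km = 7.72986 SM.
Difference: 10.75000 − 7.72986 = 3.020 SM.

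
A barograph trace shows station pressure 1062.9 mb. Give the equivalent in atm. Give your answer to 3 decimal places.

1 mb = 0.000986923 atm, so 1062.9 × 0.000986923 = 1.049 atm.

1.049 atm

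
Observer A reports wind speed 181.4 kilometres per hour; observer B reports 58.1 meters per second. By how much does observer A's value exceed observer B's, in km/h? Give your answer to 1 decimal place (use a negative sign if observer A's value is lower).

-27.8 km/h

observer B: 58.1 m/s = 209.160 km/h.
Difference: 181.400 − 209.160 = -27.8 km/h.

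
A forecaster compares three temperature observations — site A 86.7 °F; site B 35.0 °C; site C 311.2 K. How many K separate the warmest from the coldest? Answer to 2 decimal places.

site A: 86.7 °F = 30.389 °C.
site C: 311.2 K = 38.050 °C.
Spread: 38.050 − 30.389 = 7.661 °C.

7.66 K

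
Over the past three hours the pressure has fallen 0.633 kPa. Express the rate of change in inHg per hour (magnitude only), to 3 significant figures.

0.633 kPa / 3 h × 0.2953 inHg/kPa = 0.0623 inHg/h.

0.0623 inHg per hour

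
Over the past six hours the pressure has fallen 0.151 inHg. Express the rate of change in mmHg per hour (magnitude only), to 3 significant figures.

0.151 inHg / 6 h × 25.4 mmHg/inHg = 0.639 mmHg/h.

0.639 mmHg per hour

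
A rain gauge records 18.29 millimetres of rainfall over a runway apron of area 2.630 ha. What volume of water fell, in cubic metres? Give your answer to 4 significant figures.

481.0 cubic metres

Area: 2.630 ha = 26300 m².
1 mm over 1 m² is 1 L, so volume = 18.29 × 26300 = 481027 L = 481.0 m³.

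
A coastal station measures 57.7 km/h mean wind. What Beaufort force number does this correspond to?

57.7 km/h = 16.0 m/s, which is Beaufort 7 (near gale, 13.9–17.1 m/s).

Beaufort force 7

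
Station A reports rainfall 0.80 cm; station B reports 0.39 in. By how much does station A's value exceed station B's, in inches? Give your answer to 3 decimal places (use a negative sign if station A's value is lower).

station A: 0.80 cm = 0.31496 in.
Difference: 0.31496 − 0.39000 = -0.075 in.

-0.075 in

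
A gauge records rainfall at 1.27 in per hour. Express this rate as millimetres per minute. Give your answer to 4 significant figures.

1.27 in/hour × 25.4 mm/in × 0.0166667 hour/minute = 0.5376 mm/minute.

0.5376 mm/minute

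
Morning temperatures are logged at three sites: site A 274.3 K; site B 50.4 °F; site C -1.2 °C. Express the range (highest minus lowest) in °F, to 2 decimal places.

site A: 274.3 K = 1.150 °C.
site B: 50.4 °F = 10.222 °C.
Spread: 10.222 − (-1.200) = 11.422 °C = 20.56 °F.

20.56 °F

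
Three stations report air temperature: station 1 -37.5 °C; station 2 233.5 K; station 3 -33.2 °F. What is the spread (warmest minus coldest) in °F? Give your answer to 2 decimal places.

station 2: 233.5 K = -39.650 °C.
station 3: -33.2 °F = -36.222 °C.
Spread: (-36.222) − (-39.650) = 3.428 °C = 6.17 °F.

6.17 °F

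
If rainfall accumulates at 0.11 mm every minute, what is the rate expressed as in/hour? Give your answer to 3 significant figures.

0.11 mm/minute × 0.0393701 in/mm × 60 minute/hour = 0.260 in/hour.

0.260 in/hour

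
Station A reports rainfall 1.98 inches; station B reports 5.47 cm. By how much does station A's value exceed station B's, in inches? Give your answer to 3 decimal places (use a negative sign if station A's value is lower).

station B: 5.47 cm = 2.15354 in.
Difference: 1.98000 − 2.15354 = -0.174 in.

-0.174 in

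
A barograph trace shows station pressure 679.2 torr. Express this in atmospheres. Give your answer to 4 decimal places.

0.8937 atm

1 mmHg = 0.00131579 atm, so 679.2 × 0.00131579 = 0.8937 atm.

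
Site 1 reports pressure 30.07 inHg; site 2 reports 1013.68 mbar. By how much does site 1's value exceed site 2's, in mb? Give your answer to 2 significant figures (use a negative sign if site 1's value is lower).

site 1: 30.07 inHg = 1018.287 mb.
Difference: 1018.287 − 1013.680 = 4.6 mb.

4.6 mb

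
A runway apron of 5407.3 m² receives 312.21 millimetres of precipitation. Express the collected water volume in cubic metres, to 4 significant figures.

1688 cubic metres

1 mm over 1 m² is 1 L, so volume = 312.21 × 5407.3 = 1688213.1 L = 1688 m³.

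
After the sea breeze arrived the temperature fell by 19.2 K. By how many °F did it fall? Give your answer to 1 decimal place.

Converting a difference, only the 9/5 scale factor applies: Δ°F = 19.2 × 1.8 = 34.6 °F.

34.6 °F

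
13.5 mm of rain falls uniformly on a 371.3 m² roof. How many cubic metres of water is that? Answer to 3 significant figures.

5.01 cubic metres

1 mm over 1 m² is 1 L, so volume = 13.5 × 371.3 = 5012.55 L = 5.01 m³.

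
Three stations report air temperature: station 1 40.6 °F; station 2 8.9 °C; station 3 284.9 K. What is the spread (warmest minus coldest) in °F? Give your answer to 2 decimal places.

12.55 °F

station 1: 40.6 °F = 4.778 °C.
station 3: 284.9 K = 11.750 °C.
Spread: 11.750 − 4.778 = 6.972 °C = 12.55 °F.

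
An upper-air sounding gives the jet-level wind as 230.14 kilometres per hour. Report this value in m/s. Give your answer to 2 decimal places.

63.93 m/s

1 km/h = 0.277778 m/s, so 230.14 × 0.277778 = 63.93 m/s.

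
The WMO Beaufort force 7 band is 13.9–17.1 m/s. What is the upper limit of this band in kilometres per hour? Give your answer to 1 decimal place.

61.6 km/h

13.9–17.1 m/s × 3.6 = 50.0–61.6 km/h.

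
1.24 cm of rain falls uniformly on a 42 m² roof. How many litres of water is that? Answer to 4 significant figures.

Depth: 1.24 cm × 10 = 12.4 mm.
1 mm over 1 m² is 1 L, so volume = 12.4 × 42 = 520.8 L.

520.8 litres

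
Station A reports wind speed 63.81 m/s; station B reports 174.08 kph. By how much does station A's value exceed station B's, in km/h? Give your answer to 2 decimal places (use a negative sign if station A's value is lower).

station A: 63.81 m/s = 229.7160 km/h.
Difference: 229.7160 − 174.0800 = 55.64 km/h.

55.64 km/h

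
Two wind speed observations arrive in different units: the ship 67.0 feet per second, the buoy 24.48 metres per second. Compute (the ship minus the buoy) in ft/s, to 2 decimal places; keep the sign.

-13.31 ft/s

the buoy: 24.48 m/s = 80.31496 ft/s.
Difference: 67.00000 − 80.31496 = -13.31 ft/s.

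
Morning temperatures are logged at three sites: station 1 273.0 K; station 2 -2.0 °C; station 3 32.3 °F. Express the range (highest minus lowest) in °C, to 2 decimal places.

station 1: 273.0 K = -0.150 °C.
station 3: 32.3 °F = 0.167 °C.
Spread: 0.167 − (-2.000) = 2.167 °C.

2.17 °C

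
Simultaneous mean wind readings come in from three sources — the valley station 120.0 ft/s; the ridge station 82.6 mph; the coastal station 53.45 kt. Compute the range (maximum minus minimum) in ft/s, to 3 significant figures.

30.9 ft/s

the ridge station: 82.6 mph = 121.147 ft/s.
the coastal station: 53.45 kt = 90.213 ft/s.
Spread: 121.147 − 90.213 = 30.9 ft/s.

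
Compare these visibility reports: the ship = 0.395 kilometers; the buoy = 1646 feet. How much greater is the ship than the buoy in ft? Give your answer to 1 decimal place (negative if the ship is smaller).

-350.1 ft

the ship: 0.395 km = 1295.932 ft.
Difference: 1295.932 − 1646.000 = -350.1 ft.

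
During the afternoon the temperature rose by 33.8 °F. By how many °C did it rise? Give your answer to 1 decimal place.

18.8 °C

For a temperature change the 32° offset cancels: Δ°C = 33.8 × 0.5556 = 18.8 °C.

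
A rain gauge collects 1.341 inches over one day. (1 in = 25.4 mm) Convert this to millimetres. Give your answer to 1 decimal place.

1 in = 25.4 mm, so 1.341 × 25.4 = 34.1 mm.

34.1 mm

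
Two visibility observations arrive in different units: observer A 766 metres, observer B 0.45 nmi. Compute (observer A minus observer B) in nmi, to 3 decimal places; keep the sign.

observer A: 766 m = 0.41361 nmi.
Difference: 0.41361 − 0.45000 = -0.036 nmi.

-0.036 nmi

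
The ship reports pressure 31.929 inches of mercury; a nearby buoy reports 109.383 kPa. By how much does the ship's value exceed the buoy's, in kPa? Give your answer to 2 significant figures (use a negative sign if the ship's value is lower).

the ship: 31.929 inHg = 108.124 kPa.
Difference: 108.124 − 109.383 = -1.3 kPa.

-1.3 kPa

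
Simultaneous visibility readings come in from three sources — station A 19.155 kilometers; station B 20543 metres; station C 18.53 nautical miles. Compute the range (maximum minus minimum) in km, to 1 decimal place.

15.2 km

station B: 20543 m = 20.543 km.
station C: 18.53 nmi = 34.318 km.
Spread: 34.318 − 19.155 = 15.2 km.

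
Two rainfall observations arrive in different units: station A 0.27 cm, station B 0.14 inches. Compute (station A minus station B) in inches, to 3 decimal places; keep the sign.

station A: 0.27 cm = 0.10630 in.
Difference: 0.10630 − 0.14000 = -0.034 in.

-0.034 in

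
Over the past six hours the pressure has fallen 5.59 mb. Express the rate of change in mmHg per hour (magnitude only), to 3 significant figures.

5.59 mb / 6 h × 0.750062 mmHg/mb = 0.699 mmHg/h.

0.699 mmHg per hour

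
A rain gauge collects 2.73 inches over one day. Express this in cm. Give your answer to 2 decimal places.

6.93 cm

1 in = 2.54 cm, so 2.73 × 2.54 = 6.93 cm.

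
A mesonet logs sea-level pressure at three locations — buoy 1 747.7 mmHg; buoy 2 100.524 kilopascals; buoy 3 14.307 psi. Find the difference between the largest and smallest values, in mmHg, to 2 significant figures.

14 mmHg

buoy 2: 100.524 kPa = 753.99 mmHg.
buoy 3: 14.307 psi = 739.89 mmHg.
Spread: 753.99 − 739.89 = 14 mmHg.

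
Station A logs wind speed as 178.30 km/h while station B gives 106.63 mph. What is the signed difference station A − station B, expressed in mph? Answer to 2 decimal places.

4.16 mph

station A: 178.30 km/h = 110.7905 mph.
Difference: 110.7905 − 106.6300 = 4.16 mph.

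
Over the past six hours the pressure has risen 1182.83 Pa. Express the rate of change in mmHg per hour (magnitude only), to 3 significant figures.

1182.83 Pa / 6 h × 0.00750062 mmHg/Pa = 1.48 mmHg/h.

1.48 mmHg per hour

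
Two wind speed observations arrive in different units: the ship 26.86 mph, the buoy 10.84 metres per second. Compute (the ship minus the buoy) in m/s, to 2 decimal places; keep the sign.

1.17 m/s

the ship: 26.86 mph = 12.0075 m/s.
Difference: 12.0075 − 10.8400 = 1.17 m/s.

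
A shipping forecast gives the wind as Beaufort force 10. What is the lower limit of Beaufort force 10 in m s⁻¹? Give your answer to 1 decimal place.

Beaufort 10 (storm) spans 24.5–28.4 m/s.

24.5 m/s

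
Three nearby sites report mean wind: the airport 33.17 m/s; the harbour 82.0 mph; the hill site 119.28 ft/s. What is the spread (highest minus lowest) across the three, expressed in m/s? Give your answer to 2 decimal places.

the harbour: 82.0 mph = 36.6573 m/s.
the hill site: 119.28 ft/s = 36.3565 m/s.
Spread: 36.6573 − 33.1700 = 3.49 m/s.

3.49 m/s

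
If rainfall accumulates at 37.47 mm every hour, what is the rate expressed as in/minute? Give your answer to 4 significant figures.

0.02459 in/minute

37.47 mm/hour × 0.0393701 in/mm × 0.0166667 hour/minute = 0.02459 in/minute.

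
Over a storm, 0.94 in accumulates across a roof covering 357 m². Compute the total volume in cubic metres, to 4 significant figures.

Depth: 0.94 in × 25.4 = 23.876 mm.
1 mm over 1 m² is 1 L, so volume = 23.876 × 357 = 8523.732 L = 8.524 m³.

8.524 cubic metres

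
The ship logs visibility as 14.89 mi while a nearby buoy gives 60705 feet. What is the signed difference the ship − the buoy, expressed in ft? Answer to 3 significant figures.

17900 ft

the ship: 14.89 SM = 78619.20 ft.
Difference: 78619.20 − 60705.00 = 17900 ft.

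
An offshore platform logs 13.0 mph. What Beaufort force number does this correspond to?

Beaufort force 4

13.0 mph = 5.8 m/s, which is Beaufort 4 (moderate breeze, 5.5–7.9 m/s).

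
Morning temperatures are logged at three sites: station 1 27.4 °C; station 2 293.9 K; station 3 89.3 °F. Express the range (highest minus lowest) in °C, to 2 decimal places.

station 2: 293.9 K = 20.750 °C.
station 3: 89.3 °F = 31.833 °C.
Spread: 31.833 − 20.750 = 11.083 °C.

11.08 °C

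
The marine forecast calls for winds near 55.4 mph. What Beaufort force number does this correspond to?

Beaufort force 10

55.4 mph = 24.8 m/s, which is Beaufort 10 (storm, 24.5–28.4 m/s).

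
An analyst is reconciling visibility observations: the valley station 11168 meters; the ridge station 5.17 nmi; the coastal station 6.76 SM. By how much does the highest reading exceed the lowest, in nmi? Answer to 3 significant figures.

the valley station: 11168 m = 6.03024 nmi.
the coastal station: 6.76 SM = 5.87428 nmi.
Spread: 6.03024 − 5.17000 = 0.860 nmi.

0.860 nmi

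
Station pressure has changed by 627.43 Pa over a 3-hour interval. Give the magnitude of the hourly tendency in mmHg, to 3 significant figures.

1.57 mmHg per hour

627.43 Pa / 3 h × 0.00750062 mmHg/Pa = 1.57 mmHg/h.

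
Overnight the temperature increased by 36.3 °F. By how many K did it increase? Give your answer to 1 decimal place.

Converting a difference, only the 9/5 scale factor applies: ΔK = 36.3 × 0.5556 = 20.2 K.

20.2 K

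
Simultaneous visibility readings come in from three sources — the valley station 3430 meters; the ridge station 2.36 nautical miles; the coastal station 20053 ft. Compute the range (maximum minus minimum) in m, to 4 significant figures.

the ridge station: 2.36 nmi = 4370.72 m.
the coastal station: 20053 ft = 6112.15 m.
Spread: 6112.15 − 3430.00 = 2682 m.

2682 m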